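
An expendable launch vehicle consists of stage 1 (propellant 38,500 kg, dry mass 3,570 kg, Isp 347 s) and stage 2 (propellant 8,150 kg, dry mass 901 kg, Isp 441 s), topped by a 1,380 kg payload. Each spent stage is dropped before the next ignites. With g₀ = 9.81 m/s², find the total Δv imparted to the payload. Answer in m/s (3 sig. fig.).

Ignition mass of stage 1 = 38,500+3,570 + 8,150+901 + 1,380 = 52,501 kg.
Stage 1: m₀ = 52,501 kg, m_f = 52,501 − 38,500 = 14,001 kg; Δv = 347×9.81×ln(3.75) = 3404.1×1.3217 ≈ 4499 m/s.
Stage 2: m₀ = 10,431 kg, m_f = 10,431 − 8,150 = 2,281 kg; Δv = 441×9.81×ln(4.573) = 4326.2×1.5202 ≈ 6577 m/s.
Total Δv = 4499 + 6577 = 11076 m/s.

Δv ≈ 11100 m/s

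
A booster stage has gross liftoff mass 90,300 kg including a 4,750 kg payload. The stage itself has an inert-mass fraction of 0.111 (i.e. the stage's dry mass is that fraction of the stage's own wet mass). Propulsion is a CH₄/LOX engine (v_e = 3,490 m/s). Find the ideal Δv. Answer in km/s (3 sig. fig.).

Stage wet mass = m₀ − payload = 90,300 − 4,750 = 85,550 kg.
Stage dry mass = ε × stage wet mass = 0.111 × 85,550 = 9,496.05 kg.
Burnout mass m_f = stage dry + payload = 9,496.05 + 4,750 = 14,246.05 kg.
Δv = v_e · ln(90,300/14,246.05) = 3490.0 × ln(6.339) = 3490.0 × 1.8467 ≈ 6445 m/s.

Δv ≈ 6.44 km/s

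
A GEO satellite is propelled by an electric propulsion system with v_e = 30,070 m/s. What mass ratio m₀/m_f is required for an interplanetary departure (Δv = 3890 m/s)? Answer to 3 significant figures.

From the ideal rocket equation, m₀/m_f = exp(Δv / v_e) = exp(3890 / 30070.0) = exp(0.1294) = 1.1381.

mass ratio ≈ 1.14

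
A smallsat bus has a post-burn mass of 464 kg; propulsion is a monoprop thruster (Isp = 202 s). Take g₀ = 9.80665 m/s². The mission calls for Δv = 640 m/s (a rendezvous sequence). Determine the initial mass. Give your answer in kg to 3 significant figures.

initial mass ≈ 641 kg

v_e = Isp · g₀ = 202 × 9.80665 = 1980.9 m/s.
m₀/m_f = exp(Δv / v_e) = exp(640 / 1980.9) = exp(0.3231) = 1.3814.
m₀ = m_f × 1.3814 = 464 × 1.3814 = 640.97 kg.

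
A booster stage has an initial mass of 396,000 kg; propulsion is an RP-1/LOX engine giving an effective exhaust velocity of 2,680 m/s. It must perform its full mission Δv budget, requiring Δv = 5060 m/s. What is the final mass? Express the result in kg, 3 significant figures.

m₀/m_f = exp(Δv / v_e) = exp(5060 / 2680.0) = exp(1.8881) = 6.6065.
m_f = m₀ / 6.6065 = 396,000 / 6.6065 = 59,941 kg.

final mass ≈ 59900 kg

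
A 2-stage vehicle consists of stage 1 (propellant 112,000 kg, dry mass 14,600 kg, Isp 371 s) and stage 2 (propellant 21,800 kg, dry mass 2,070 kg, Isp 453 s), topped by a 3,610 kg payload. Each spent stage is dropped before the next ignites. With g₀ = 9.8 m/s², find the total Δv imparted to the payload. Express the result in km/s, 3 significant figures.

Δv ≈ 11.7 km/s

Ignition mass of stage 1 = 112,000+14,600 + 21,800+2,070 + 3,610 = 154,080 kg.
Stage 1: m₀ = 154,080 kg, m_f = 154,080 − 112,000 = 42,080 kg; Δv = 371×9.8×ln(3.662) = 3635.8×1.2979 ≈ 4719 m/s.
Stage 2: m₀ = 27,480 kg, m_f = 27,480 − 21,800 = 5,680 kg; Δv = 453×9.8×ln(4.838) = 4439.4×1.5765 ≈ 6999 m/s.
Total Δv = 4719 + 6999 = 11718 m/s.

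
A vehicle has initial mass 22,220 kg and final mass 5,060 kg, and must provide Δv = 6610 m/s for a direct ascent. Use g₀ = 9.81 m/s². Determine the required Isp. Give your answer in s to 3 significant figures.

Isp ≈ 455 s

ln(m₀/m_f) = ln(22220/5060) = ln(4.391) = 1.4796.
By the Tsiolkovsky rocket equation, v_e = Δv / ln(m₀/m_f) = 6610 / 1.4796 = 4467.3 m/s.
Isp = v_e / g₀ = 4467.3 / 9.81 = 455.4 s.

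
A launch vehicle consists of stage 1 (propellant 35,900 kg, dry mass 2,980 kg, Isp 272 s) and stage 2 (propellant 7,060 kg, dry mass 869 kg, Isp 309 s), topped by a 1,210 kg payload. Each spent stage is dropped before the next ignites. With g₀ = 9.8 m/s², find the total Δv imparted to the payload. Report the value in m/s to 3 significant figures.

Δv ≈ 8150 m/s

Ignition mass of stage 1 = 35,900+2,980 + 7,060+869 + 1,210 = 48,019 kg.
Stage 1: m₀ = 48,019 kg, m_f = 48,019 − 35,900 = 12,119 kg; Δv = 272×9.8×ln(3.962) = 2665.6×1.3768 ≈ 3670 m/s.
Stage 2: m₀ = 9,139 kg, m_f = 9,139 − 7,060 = 2,079 kg; Δv = 309×9.8×ln(4.396) = 3028.2×1.4807 ≈ 4484 m/s.
Total Δv = 3670 + 4484 = 8154 m/s.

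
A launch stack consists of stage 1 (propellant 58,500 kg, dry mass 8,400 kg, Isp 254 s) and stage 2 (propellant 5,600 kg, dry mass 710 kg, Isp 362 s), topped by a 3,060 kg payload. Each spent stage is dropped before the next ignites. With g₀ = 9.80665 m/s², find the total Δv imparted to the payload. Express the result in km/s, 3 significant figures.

Δv ≈ 6.86 km/s

Ignition mass of stage 1 = 58,500+8,400 + 5,600+710 + 3,060 = 76,270 kg.
Stage 1: m₀ = 76,270 kg, m_f = 76,270 − 58,500 = 17,770 kg; Δv = 254×9.80665×ln(4.292) = 2490.9×1.4568 ≈ 3629 m/s.
Stage 2: m₀ = 9,370 kg, m_f = 9,370 − 5,600 = 3,770 kg; Δv = 362×9.80665×ln(2.485) = 3550.0×0.9104 ≈ 3232 m/s.
Total Δv = 3629 + 3232 = 6861 m/s.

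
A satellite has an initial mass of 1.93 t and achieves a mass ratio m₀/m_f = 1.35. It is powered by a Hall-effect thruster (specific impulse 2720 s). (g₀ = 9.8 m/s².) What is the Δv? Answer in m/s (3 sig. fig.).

v_e = Isp · g₀ = 2720 × 9.8 = 26656.0 m/s.
Rocket equation: Δv = v_e · ln(1.35) = 26656.0 × 0.3001 ≈ 7999.6 m/s.

Δv ≈ 8000 m/s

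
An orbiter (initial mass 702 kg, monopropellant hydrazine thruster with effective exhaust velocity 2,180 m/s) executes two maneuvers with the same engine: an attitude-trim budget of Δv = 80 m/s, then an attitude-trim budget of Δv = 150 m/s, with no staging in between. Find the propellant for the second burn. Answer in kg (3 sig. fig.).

propellant for the second burn ≈ 45.0 kg

After the first burn: m = 702 × exp(−80/2180.0) = 702 × 0.96397 = 676.707 kg.
After the second burn: m = 676.707 × exp(−150/2180.0) = 676.707 × 0.93351 = 631.713 kg.
Second-burn propellant = 676.707 − 631.713 = 44.994 kg.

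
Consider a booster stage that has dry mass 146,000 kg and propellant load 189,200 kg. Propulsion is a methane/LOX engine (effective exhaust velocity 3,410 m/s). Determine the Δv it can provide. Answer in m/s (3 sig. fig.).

Δv ≈ 2830 m/s

m₀ = m_dry + m_prop = 146,000 + 189,200 = 335,200 kg.
By the Tsiolkovsky rocket equation, Δv = v_e · ln(m₀/m_f) = 3410.0 × ln(2.296) = 3410.0 × 0.8311 ≈ 2834.1 m/s.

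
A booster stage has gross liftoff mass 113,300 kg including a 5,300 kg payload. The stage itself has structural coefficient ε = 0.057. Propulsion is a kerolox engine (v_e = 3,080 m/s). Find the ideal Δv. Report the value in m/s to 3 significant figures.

Stage wet mass = m₀ − payload = 113,300 − 5,300 = 108,000 kg.
Stage dry mass = ε × stage wet mass = 0.057 × 108,000 = 6,156 kg.
Burnout mass m_f = stage dry + payload = 6,156 + 5,300 = 11,456 kg.
By the Tsiolkovsky rocket equation, Δv = v_e · ln(113,300/11,456) = 3080.0 × ln(9.89) = 3080.0 × 2.2915 ≈ 7058 m/s.

Δv ≈ 7060 m/s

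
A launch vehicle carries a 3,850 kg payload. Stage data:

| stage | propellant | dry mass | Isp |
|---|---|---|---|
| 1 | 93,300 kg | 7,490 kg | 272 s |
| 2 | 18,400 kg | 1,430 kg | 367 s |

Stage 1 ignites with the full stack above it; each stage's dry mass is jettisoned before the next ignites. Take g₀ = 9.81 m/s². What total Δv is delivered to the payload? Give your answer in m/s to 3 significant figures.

Δv ≈ 9100 m/s

Ignition mass of stage 1 = 93,300+7,490 + 18,400+1,430 + 3,850 = 124,470 kg.
Stage 1: m₀ = 124,470 kg, m_f = 124,470 − 93,300 = 31,170 kg; Δv = 272×9.81×ln(3.993) = 2668.3×1.3846 ≈ 3695 m/s.
Stage 2: m₀ = 23,680 kg, m_f = 23,680 − 18,400 = 5,280 kg; Δv = 367×9.81×ln(4.485) = 3600.3×1.5007 ≈ 5403 m/s.
Total Δv = 3695 + 5403 = 9098 m/s.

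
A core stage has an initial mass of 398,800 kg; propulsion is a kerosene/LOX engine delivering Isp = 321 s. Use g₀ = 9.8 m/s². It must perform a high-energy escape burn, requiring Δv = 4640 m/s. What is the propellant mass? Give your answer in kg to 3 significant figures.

v_e = Isp · g₀ = 321 × 9.8 = 3145.8 m/s.
From the ideal rocket equation, m₀/m_f = exp(Δv / v_e) = exp(4640 / 3145.8) = exp(1.4750) = 4.3710.
m_f = 398,800 / 4.3710 = 91,237.7 kg, so propellant = m₀ − m_f = 398,800 − 91,237.7 = 307,562.3 kg.

propellant mass ≈ 308000 kg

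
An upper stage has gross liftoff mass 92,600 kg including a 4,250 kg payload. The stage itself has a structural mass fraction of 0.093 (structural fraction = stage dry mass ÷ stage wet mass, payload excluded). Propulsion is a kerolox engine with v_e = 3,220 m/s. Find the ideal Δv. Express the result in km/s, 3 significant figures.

Δv ≈ 6.46 km/s

Stage wet mass = m₀ − payload = 92,600 − 4,250 = 88,350 kg.
Stage dry mass = ε × stage wet mass = 0.093 × 88,350 = 8,216.55 kg.
Burnout mass m_f = stage dry + payload = 8,216.55 + 4,250 = 12,466.55 kg.
Rocket equation: Δv = v_e · ln(92,600/12,466.55) = 3220.0 × ln(7.428) = 3220.0 × 2.0052 ≈ 6457 m/s.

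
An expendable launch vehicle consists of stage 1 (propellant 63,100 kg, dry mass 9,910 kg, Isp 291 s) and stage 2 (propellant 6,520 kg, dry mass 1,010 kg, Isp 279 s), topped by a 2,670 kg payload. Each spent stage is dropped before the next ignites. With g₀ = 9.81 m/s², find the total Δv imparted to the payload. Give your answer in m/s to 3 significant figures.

Ignition mass of stage 1 = 63,100+9,910 + 6,520+1,010 + 2,670 = 83,210 kg.
Stage 1: m₀ = 83,210 kg, m_f = 83,210 − 63,100 = 20,110 kg; Δv = 291×9.81×ln(4.138) = 2854.7×1.4202 ≈ 4054 m/s.
Stage 2: m₀ = 10,200 kg, m_f = 10,200 − 6,520 = 3,680 kg; Δv = 279×9.81×ln(2.772) = 2737.0×1.0195 ≈ 2790 m/s.
Total Δv = 4054 + 2790 = 6844 m/s.

Δv ≈ 6840 m/s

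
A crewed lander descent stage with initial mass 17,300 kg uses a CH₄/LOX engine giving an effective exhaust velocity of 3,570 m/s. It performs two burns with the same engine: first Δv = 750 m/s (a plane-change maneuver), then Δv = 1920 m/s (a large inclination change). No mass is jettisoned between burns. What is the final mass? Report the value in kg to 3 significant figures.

final mass ≈ 8190 kg

After the first burn: m = 17300 × exp(−750/3570.0) = 17300 × 0.81052 = 14,022 kg.
After the second burn: m = 14,022 × exp(−1920/3570.0) = 14,022 × 0.58402 = 8,189.13 kg.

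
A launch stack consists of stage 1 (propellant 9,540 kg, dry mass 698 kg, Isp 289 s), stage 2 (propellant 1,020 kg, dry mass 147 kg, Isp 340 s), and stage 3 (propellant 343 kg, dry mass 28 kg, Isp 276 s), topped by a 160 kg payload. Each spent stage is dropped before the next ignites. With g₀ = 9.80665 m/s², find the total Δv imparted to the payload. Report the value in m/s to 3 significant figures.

Δv ≈ 10400 m/s

Ignition mass of stage 1 = 9,540+698 + 1,020+147 + 343+28 + 160 = 11,936 kg.
Stage 1: m₀ = 11,936 kg, m_f = 11,936 − 9,540 = 2,396 kg; Δv = 289×9.80665×ln(4.982) = 2834.1×1.6058 ≈ 4551 m/s.
Stage 2: m₀ = 1,698 kg, m_f = 1,698 − 1,020 = 678 kg; Δv = 340×9.80665×ln(2.504) = 3334.3×0.9181 ≈ 3061 m/s.
Stage 3: m₀ = 531 kg, m_f = 531 − 343 = 188 kg; Δv = 276×9.80665×ln(2.824) = 2706.6×1.0383 ≈ 2810 m/s.
Total Δv = 4551 + 3061 + 2810 = 10422 m/s.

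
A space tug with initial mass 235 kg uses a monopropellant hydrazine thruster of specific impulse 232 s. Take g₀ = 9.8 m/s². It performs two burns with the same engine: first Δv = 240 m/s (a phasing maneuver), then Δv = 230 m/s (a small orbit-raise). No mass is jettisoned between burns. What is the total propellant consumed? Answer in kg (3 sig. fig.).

v_e = Isp · g₀ = 232 × 9.8 = 2273.6 m/s.
After the first burn: m = 235 × exp(−240/2273.6) = 235 × 0.89982 = 211.458 kg.
After the second burn: m = 211.458 × exp(−230/2273.6) = 211.458 × 0.90379 = 191.114 kg.
Total propellant = m₀ − m_final = 235 − 191.114 = 43.886 kg.

total propellant consumed ≈ 43.9 kg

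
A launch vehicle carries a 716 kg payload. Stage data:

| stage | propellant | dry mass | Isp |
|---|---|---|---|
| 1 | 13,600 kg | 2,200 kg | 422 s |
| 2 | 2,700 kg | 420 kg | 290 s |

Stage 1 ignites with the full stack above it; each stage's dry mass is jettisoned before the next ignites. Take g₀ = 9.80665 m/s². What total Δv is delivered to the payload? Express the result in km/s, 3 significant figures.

Δv ≈ 8.34 km/s

Ignition mass of stage 1 = 13,600+2,200 + 2,700+420 + 716 = 19,636 kg.
Stage 1: m₀ = 19,636 kg, m_f = 19,636 − 13,600 = 6,036 kg; Δv = 422×9.80665×ln(3.253) = 4138.4×1.1796 ≈ 4882 m/s.
Stage 2: m₀ = 3,836 kg, m_f = 3,836 − 2,700 = 1,136 kg; Δv = 290×9.80665×ln(3.377) = 2843.9×1.2169 ≈ 3461 m/s.
Total Δv = 4882 + 3461 = 8343 m/s.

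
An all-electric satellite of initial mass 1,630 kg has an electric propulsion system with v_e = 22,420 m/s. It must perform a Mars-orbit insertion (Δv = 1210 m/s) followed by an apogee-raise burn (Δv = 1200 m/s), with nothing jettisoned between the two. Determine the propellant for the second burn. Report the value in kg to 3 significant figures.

After the first burn: m = 1630 × exp(−1210/22420.0) = 1630 × 0.94746 = 1,544.36 kg.
After the second burn: m = 1,544.36 × exp(−1200/22420.0) = 1,544.36 × 0.94788 = 1,463.87 kg.
Second-burn propellant = 1,544.36 − 1,463.87 = 80.49 kg.

propellant for the second burn ≈ 80.5 kg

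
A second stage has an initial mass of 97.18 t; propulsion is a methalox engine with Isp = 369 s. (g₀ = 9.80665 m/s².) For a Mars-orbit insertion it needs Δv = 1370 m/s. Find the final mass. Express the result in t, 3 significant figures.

final mass ≈ 66.6 t

v_e = Isp · g₀ = 369 × 9.80665 = 3618.7 m/s.
From the ideal rocket equation, m₀/m_f = exp(Δv / v_e) = exp(1370 / 3618.7) = exp(0.3786) = 1.4602.
m_f = m₀ / 1.4602 = 97.18 / 1.4602 = 66.5525 t.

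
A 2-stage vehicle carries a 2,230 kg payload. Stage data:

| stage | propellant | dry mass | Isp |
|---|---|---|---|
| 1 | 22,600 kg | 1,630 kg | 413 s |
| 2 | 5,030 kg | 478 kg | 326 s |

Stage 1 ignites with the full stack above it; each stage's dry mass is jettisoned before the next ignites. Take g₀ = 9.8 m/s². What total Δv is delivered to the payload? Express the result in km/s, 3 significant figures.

Δv ≈ 8.32 km/s

Ignition mass of stage 1 = 22,600+1,630 + 5,030+478 + 2,230 = 31,968 kg.
Stage 1: m₀ = 31,968 kg, m_f = 31,968 − 22,600 = 9,368 kg; Δv = 413×9.8×ln(3.412) = 4047.4×1.2274 ≈ 4968 m/s.
Stage 2: m₀ = 7,738 kg, m_f = 7,738 − 5,030 = 2,708 kg; Δv = 326×9.8×ln(2.857) = 3194.8×1.0499 ≈ 3354 m/s.
Total Δv = 4968 + 3354 = 8322 m/s.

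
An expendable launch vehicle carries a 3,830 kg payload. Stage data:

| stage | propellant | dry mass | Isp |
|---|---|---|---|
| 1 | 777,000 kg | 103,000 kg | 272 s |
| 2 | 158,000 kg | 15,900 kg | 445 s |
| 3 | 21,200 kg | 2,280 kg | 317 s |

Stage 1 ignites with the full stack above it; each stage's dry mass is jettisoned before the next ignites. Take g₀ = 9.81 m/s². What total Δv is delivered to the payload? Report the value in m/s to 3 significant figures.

Ignition mass of stage 1 = 777,000+103,000 + 158,000+15,900 + 21,200+2,280 + 3,830 = 1,081,210 kg.
Stage 1: m₀ = 1,081,210 kg, m_f = 1,081,210 − 777,000 = 304,210 kg; Δv = 272×9.81×ln(3.554) = 2668.3×1.2681 ≈ 3384 m/s.
Stage 2: m₀ = 201,210 kg, m_f = 201,210 − 158,000 = 43,210 kg; Δv = 445×9.81×ln(4.657) = 4365.4×1.5383 ≈ 6715 m/s.
Stage 3: m₀ = 27,310 kg, m_f = 27,310 − 21,200 = 6,110 kg; Δv = 317×9.81×ln(4.47) = 3109.8×1.4973 ≈ 4656 m/s.
Total Δv = 3384 + 6715 + 4656 = 14755 m/s.

Δv ≈ 14800 m/s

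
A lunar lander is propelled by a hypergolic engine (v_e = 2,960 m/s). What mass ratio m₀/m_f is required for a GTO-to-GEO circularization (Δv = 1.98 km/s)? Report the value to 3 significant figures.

mass ratio ≈ 1.95

Using Δv = v_e ln(m₀/m_f): m₀/m_f = exp(Δv / v_e) = exp(1980 / 2960.0) = exp(0.6689) = 1.9521.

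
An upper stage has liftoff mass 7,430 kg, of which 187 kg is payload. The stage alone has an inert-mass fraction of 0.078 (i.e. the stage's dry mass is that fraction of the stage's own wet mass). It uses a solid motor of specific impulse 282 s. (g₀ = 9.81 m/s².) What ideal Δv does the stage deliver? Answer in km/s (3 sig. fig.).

Δv ≈ 6.34 km/s

Stage wet mass = m₀ − payload = 7,430 − 187 = 7,243 kg.
Stage dry mass = ε × stage wet mass = 0.078 × 7,243 = 564.954 kg.
Burnout mass m_f = stage dry + payload = 564.954 + 187 = 751.954 kg.
v_e = Isp · g₀ = 282 × 9.81 = 2766.4 m/s.
From the ideal rocket equation, Δv = v_e · ln(7,430/751.954) = 2766.4 × ln(9.881) = 2766.4 × 2.2906 ≈ 6337 m/s.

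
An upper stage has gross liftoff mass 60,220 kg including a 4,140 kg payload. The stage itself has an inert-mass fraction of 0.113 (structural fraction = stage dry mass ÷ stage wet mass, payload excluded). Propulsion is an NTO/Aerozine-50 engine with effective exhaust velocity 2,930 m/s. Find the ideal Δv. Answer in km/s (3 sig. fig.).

Δv ≈ 5.12 km/s

Stage wet mass = m₀ − payload = 60,220 − 4,140 = 56,080 kg.
Stage dry mass = ε × stage wet mass = 0.113 × 56,080 = 6,337.04 kg.
Burnout mass m_f = stage dry + payload = 6,337.04 + 4,140 = 10,477.04 kg.
By the Tsiolkovsky rocket equation, Δv = v_e · ln(60,220/10,477.04) = 2930.0 × ln(5.748) = 2930.0 × 1.7488 ≈ 5124 m/s.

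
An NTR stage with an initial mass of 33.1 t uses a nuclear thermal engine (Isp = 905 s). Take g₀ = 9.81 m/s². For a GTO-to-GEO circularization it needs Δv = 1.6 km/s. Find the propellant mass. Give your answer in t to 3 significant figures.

propellant mass ≈ 5.46 t

v_e = Isp · g₀ = 905 × 9.81 = 8878.1 m/s.
From the ideal rocket equation, m₀/m_f = exp(Δv / v_e) = exp(1600 / 8878.1) = exp(0.1802) = 1.1975.
m_f = 33.1 / 1.1975 = 27.6409 t, so propellant = m₀ − m_f = 33.1 − 27.6409 = 5.4591 t.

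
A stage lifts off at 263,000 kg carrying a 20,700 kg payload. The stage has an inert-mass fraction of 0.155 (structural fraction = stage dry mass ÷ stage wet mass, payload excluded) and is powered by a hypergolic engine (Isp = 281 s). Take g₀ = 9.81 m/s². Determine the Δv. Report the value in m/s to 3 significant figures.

Δv ≈ 4160 m/s

Stage wet mass = m₀ − payload = 263,000 − 20,700 = 242,300 kg.
Stage dry mass = ε × stage wet mass = 0.155 × 242,300 = 37,556.5 kg.
Burnout mass m_f = stage dry + payload = 37,556.5 + 20,700 = 58,256.5 kg.
v_e = Isp · g₀ = 281 × 9.81 = 2756.6 m/s.
Using Δv = v_e ln(m₀/m_f): Δv = v_e · ln(263,000/58,256.5) = 2756.6 × ln(4.515) = 2756.6 × 1.5073 ≈ 4155 m/s.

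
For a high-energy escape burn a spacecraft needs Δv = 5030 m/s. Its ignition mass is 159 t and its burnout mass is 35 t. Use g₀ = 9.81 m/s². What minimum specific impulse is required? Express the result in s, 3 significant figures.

ln(m₀/m_f) = ln(159000/35000) = ln(4.543) = 1.5136.
v_e = Δv / ln(m₀/m_f) = 5030 / 1.5136 = 3323.3 m/s.
Isp = v_e / g₀ = 3323.3 / 9.81 = 338.8 s.

Isp ≈ 339 s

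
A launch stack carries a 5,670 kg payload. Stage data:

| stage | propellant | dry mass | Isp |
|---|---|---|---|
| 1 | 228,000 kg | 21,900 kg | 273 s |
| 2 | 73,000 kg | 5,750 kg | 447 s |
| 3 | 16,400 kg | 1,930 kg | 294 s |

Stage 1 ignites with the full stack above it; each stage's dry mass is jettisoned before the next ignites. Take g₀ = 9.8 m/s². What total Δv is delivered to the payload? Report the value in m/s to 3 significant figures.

Δv ≈ 11500 m/s

Ignition mass of stage 1 = 228,000+21,900 + 73,000+5,750 + 16,400+1,930 + 5,670 = 352,650 kg.
Stage 1: m₀ = 352,650 kg, m_f = 352,650 − 228,000 = 124,650 kg; Δv = 273×9.8×ln(2.829) = 2675.4×1.0400 ≈ 2782 m/s.
Stage 2: m₀ = 102,750 kg, m_f = 102,750 − 73,000 = 29,750 kg; Δv = 447×9.8×ln(3.454) = 4380.6×1.2395 ≈ 5430 m/s.
Stage 3: m₀ = 24,000 kg, m_f = 24,000 − 16,400 = 7,600 kg; Δv = 294×9.8×ln(3.158) = 2881.2×1.1499 ≈ 3313 m/s.
Total Δv = 2782 + 5430 + 3313 = 11525 m/s.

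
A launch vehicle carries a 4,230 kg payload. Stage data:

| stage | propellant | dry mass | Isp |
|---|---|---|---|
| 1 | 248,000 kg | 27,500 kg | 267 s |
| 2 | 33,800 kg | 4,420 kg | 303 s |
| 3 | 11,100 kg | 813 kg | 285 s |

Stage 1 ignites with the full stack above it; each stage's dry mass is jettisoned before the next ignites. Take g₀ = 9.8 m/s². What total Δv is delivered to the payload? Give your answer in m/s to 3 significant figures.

Ignition mass of stage 1 = 248,000+27,500 + 33,800+4,420 + 11,100+813 + 4,230 = 329,863 kg.
Stage 1: m₀ = 329,863 kg, m_f = 329,863 − 248,000 = 81,863 kg; Δv = 267×9.8×ln(4.029) = 2616.6×1.3936 ≈ 3647 m/s.
Stage 2: m₀ = 54,363 kg, m_f = 54,363 − 33,800 = 20,563 kg; Δv = 303×9.8×ln(2.644) = 2969.4×0.9722 ≈ 2887 m/s.
Stage 3: m₀ = 16,143 kg, m_f = 16,143 − 11,100 = 5,043 kg; Δv = 285×9.8×ln(3.201) = 2793.0×1.1635 ≈ 3250 m/s.
Total Δv = 3647 + 2887 + 3250 = 9784 m/s.

Δv ≈ 9780 m/s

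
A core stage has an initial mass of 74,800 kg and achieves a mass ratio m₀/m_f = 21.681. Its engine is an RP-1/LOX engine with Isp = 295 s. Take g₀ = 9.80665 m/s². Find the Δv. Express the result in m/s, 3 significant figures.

Δv ≈ 8900 m/s

v_e = Isp · g₀ = 295 × 9.80665 = 2893.0 m/s.
Δv = v_e · ln(21.681) = 2893.0 × 3.0764 ≈ 8900.0 m/s.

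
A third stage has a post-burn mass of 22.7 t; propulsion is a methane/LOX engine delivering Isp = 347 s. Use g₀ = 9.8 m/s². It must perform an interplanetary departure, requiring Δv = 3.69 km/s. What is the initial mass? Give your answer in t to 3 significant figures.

v_e = Isp · g₀ = 347 × 9.8 = 3400.6 m/s.
By the Tsiolkovsky rocket equation, m₀/m_f = exp(Δv / v_e) = exp(3690 / 3400.6) = exp(1.0851) = 2.9597.
m₀ = m_f × 2.9597 = 22.7 × 2.9597 = 67.1852 t.

initial mass ≈ 67.2 t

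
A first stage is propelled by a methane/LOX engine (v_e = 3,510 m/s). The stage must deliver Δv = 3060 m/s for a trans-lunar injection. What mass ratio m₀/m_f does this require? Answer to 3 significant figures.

Using Δv = v_e ln(m₀/m_f): m₀/m_f = exp(Δv / v_e) = exp(3060 / 3510.0) = exp(0.8718) = 2.3912.

mass ratio ≈ 2.39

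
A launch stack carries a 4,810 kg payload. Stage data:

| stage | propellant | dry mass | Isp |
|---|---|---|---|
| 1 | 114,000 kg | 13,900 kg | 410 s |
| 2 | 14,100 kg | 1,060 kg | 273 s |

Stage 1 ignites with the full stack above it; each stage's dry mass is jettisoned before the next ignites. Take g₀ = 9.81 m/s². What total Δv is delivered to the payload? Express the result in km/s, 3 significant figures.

Ignition mass of stage 1 = 114,000+13,900 + 14,100+1,060 + 4,810 = 147,870 kg.
Stage 1: m₀ = 147,870 kg, m_f = 147,870 − 114,000 = 33,870 kg; Δv = 410×9.81×ln(4.366) = 4022.1×1.4738 ≈ 5928 m/s.
Stage 2: m₀ = 19,970 kg, m_f = 19,970 − 14,100 = 5,870 kg; Δv = 273×9.81×ln(3.402) = 2678.1×1.2244 ≈ 3279 m/s.
Total Δv = 5928 + 3279 = 9207 m/s.

Δv ≈ 9.21 km/s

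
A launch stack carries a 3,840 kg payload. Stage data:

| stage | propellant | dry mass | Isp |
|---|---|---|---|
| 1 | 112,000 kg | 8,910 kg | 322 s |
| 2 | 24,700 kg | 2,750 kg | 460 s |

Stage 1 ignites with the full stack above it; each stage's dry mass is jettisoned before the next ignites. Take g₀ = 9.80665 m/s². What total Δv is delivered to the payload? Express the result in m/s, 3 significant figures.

Ignition mass of stage 1 = 112,000+8,910 + 24,700+2,750 + 3,840 = 152,200 kg.
Stage 1: m₀ = 152,200 kg, m_f = 152,200 − 112,000 = 40,200 kg; Δv = 322×9.80665×ln(3.786) = 3157.7×1.3313 ≈ 4204 m/s.
Stage 2: m₀ = 31,290 kg, m_f = 31,290 − 24,700 = 6,590 kg; Δv = 460×9.80665×ln(4.748) = 4511.1×1.5577 ≈ 7027 m/s.
Total Δv = 4204 + 7027 = 11231 m/s.

Δv ≈ 11200 m/s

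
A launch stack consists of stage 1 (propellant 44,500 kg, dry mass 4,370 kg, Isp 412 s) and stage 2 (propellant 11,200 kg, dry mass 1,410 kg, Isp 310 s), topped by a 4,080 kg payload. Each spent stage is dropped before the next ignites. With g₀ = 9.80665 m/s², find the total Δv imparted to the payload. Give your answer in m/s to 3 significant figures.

Δv ≈ 7970 m/s

Ignition mass of stage 1 = 44,500+4,370 + 11,200+1,410 + 4,080 = 65,560 kg.
Stage 1: m₀ = 65,560 kg, m_f = 65,560 − 44,500 = 21,060 kg; Δv = 412×9.80665×ln(3.113) = 4040.3×1.1356 ≈ 4588 m/s.
Stage 2: m₀ = 16,690 kg, m_f = 16,690 − 11,200 = 5,490 kg; Δv = 310×9.80665×ln(3.04) = 3040.1×1.1119 ≈ 3380 m/s.
Total Δv = 4588 + 3380 = 7968 m/s.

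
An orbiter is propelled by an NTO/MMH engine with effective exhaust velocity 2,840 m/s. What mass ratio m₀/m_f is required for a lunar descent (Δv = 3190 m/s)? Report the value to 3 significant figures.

mass ratio ≈ 3.07

m₀/m_f = exp(Δv / v_e) = exp(3190 / 2840.0) = exp(1.1232) = 3.0748.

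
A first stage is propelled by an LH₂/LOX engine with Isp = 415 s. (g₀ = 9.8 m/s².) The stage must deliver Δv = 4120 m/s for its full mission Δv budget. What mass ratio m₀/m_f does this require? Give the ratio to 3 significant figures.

mass ratio ≈ 2.75

v_e = Isp · g₀ = 415 × 9.8 = 4067.0 m/s.
By the Tsiolkovsky rocket equation, m₀/m_f = exp(Δv / v_e) = exp(4120 / 4067.0) = exp(1.0130) = 2.7539.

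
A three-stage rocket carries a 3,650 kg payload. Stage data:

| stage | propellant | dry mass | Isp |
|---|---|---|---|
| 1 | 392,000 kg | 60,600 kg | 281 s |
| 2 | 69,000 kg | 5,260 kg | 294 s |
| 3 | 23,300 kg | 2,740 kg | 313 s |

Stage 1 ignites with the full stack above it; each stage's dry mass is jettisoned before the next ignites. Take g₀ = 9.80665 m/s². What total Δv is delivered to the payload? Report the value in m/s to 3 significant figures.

Δv ≈ 11200 m/s

Ignition mass of stage 1 = 392,000+60,600 + 69,000+5,260 + 23,300+2,740 + 3,650 = 556,550 kg.
Stage 1: m₀ = 556,550 kg, m_f = 556,550 − 392,000 = 164,550 kg; Δv = 281×9.80665×ln(3.382) = 2755.7×1.2185 ≈ 3358 m/s.
Stage 2: m₀ = 103,950 kg, m_f = 103,950 − 69,000 = 34,950 kg; Δv = 294×9.80665×ln(2.974) = 2883.2×1.0900 ≈ 3143 m/s.
Stage 3: m₀ = 29,690 kg, m_f = 29,690 − 23,300 = 6,390 kg; Δv = 313×9.80665×ln(4.646) = 3069.5×1.5361 ≈ 4715 m/s.
Total Δv = 3358 + 3143 + 4715 = 11216 m/s.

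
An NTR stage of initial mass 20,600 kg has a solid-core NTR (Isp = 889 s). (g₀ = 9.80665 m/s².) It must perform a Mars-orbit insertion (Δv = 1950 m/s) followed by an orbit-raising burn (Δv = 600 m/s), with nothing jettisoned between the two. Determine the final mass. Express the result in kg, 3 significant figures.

final mass ≈ 15400 kg

v_e = Isp · g₀ = 889 × 9.80665 = 8718.1 m/s.
After the first burn: m = 20600 × exp(−1950/8718.1) = 20600 × 0.79958 = 16,471.3 kg.
After the second burn: m = 16,471.3 × exp(−600/8718.1) = 16,471.3 × 0.93349 = 15,375.8 kg.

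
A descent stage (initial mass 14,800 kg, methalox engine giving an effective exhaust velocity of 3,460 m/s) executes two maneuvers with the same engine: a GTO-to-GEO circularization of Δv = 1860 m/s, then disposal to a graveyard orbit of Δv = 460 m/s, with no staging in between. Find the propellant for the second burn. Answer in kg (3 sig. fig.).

propellant for the second burn ≈ 1080 kg

After the first burn: m = 14800 × exp(−1860/3460.0) = 14800 × 0.58416 = 8,645.57 kg.
After the second burn: m = 8,645.57 × exp(−460/3460.0) = 8,645.57 × 0.87551 = 7,569.28 kg.
Second-burn propellant = 8,645.57 − 7,569.28 = 1,076.29 kg.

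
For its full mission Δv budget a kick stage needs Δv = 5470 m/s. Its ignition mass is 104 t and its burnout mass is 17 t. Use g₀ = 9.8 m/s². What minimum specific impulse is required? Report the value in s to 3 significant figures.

ln(m₀/m_f) = ln(104000/17000) = ln(6.118) = 1.8112.
Using Δv = v_e ln(m₀/m_f): v_e = Δv / ln(m₀/m_f) = 5470 / 1.8112 = 3020.1 m/s.
Isp = v_e / g₀ = 3020.1 / 9.8 = 308.2 s.

Isp ≈ 308 s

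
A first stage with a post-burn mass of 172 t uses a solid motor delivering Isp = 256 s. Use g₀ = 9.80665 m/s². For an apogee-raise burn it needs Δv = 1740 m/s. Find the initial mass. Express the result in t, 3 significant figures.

initial mass ≈ 344 t

v_e = Isp · g₀ = 256 × 9.80665 = 2510.5 m/s.
m₀/m_f = exp(Δv / v_e) = exp(1740 / 2510.5) = exp(0.6931) = 1.9999.
m₀ = m_f × 1.9999 = 172 × 1.9999 = 343.983 t.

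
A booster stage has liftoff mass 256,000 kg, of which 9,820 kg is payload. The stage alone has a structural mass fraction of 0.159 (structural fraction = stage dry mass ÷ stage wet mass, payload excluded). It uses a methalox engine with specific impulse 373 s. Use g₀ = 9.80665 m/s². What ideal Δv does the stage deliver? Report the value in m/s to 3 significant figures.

Δv ≈ 6050 m/s

Stage wet mass = m₀ − payload = 256,000 − 9,820 = 246,180 kg.
Stage dry mass = ε × stage wet mass = 0.159 × 246,180 = 39,142.6 kg.
Burnout mass m_f = stage dry + payload = 39,142.6 + 9,820 = 48,962.6 kg.
v_e = Isp · g₀ = 373 × 9.80665 = 3657.9 m/s.
Δv = v_e · ln(256,000/48,962.6) = 3657.9 × ln(5.228) = 3657.9 × 1.6541 ≈ 6051 m/s.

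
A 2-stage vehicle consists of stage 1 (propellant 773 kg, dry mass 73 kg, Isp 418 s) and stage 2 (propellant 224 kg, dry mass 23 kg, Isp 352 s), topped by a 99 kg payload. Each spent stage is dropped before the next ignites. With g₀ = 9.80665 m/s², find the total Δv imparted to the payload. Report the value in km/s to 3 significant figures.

Ignition mass of stage 1 = 773+73 + 224+23 + 99 = 1,192 kg.
Stage 1: m₀ = 1,192 kg, m_f = 1,192 − 773 = 419 kg; Δv = 418×9.80665×ln(2.845) = 4099.2×1.0455 ≈ 4286 m/s.
Stage 2: m₀ = 346 kg, m_f = 346 − 224 = 122 kg; Δv = 352×9.80665×ln(2.836) = 3451.9×1.0424 ≈ 3598 m/s.
Total Δv = 4286 + 3598 = 7884 m/s.

Δv ≈ 7.88 km/s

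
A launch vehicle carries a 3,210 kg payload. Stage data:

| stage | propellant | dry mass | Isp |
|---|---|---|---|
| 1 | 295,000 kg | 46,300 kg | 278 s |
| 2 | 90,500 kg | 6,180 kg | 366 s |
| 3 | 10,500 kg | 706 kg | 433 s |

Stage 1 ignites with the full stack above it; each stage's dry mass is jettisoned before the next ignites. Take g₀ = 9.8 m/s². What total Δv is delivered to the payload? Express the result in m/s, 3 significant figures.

Ignition mass of stage 1 = 295,000+46,300 + 90,500+6,180 + 10,500+706 + 3,210 = 452,396 kg.
Stage 1: m₀ = 452,396 kg, m_f = 452,396 − 295,000 = 157,396 kg; Δv = 278×9.8×ln(2.874) = 2724.4×1.0558 ≈ 2876 m/s.
Stage 2: m₀ = 111,096 kg, m_f = 111,096 − 90,500 = 20,596 kg; Δv = 366×9.8×ln(5.394) = 3586.8×1.6853 ≈ 6045 m/s.
Stage 3: m₀ = 14,416 kg, m_f = 14,416 − 10,500 = 3,916 kg; Δv = 433×9.8×ln(3.681) = 4243.4×1.3033 ≈ 5530 m/s.
Total Δv = 2876 + 6045 + 5530 = 14451 m/s.

Δv ≈ 14500 m/s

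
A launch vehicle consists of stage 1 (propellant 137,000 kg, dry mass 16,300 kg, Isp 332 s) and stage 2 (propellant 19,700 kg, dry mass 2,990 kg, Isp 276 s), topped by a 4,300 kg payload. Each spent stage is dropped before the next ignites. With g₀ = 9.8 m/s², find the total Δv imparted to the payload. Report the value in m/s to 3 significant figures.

Δv ≈ 8180 m/s

Ignition mass of stage 1 = 137,000+16,300 + 19,700+2,990 + 4,300 = 180,290 kg.
Stage 1: m₀ = 180,290 kg, m_f = 180,290 − 137,000 = 43,290 kg; Δv = 332×9.8×ln(4.165) = 3253.6×1.4266 ≈ 4642 m/s.
Stage 2: m₀ = 26,990 kg, m_f = 26,990 − 19,700 = 7,290 kg; Δv = 276×9.8×ln(3.702) = 2704.8×1.3090 ≈ 3540 m/s.
Total Δv = 4642 + 3540 = 8182 m/s.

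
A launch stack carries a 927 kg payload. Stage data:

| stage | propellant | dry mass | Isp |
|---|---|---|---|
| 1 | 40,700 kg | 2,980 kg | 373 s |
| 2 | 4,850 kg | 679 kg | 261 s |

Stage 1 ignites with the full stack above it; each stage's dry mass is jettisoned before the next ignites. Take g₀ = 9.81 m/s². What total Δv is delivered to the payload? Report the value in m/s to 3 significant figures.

Δv ≈ 9670 m/s

Ignition mass of stage 1 = 40,700+2,980 + 4,850+679 + 927 = 50,136 kg.
Stage 1: m₀ = 50,136 kg, m_f = 50,136 − 40,700 = 9,436 kg; Δv = 373×9.81×ln(5.313) = 3659.1×1.6702 ≈ 6112 m/s.
Stage 2: m₀ = 6,456 kg, m_f = 6,456 − 4,850 = 1,606 kg; Δv = 261×9.81×ln(4.02) = 2560.4×1.3913 ≈ 3562 m/s.
Total Δv = 6112 + 3562 = 9674 m/s.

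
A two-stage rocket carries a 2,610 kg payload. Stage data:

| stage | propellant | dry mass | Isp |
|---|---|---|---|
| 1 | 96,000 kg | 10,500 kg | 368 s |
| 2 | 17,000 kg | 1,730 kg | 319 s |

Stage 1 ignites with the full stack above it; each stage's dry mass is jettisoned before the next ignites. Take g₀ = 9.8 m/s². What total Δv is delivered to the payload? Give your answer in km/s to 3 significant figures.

Δv ≈ 9.99 km/s

Ignition mass of stage 1 = 96,000+10,500 + 17,000+1,730 + 2,610 = 127,840 kg.
Stage 1: m₀ = 127,840 kg, m_f = 127,840 − 96,000 = 31,840 kg; Δv = 368×9.8×ln(4.015) = 3606.4×1.3901 ≈ 5013 m/s.
Stage 2: m₀ = 21,340 kg, m_f = 21,340 − 17,000 = 4,340 kg; Δv = 319×9.8×ln(4.917) = 3126.2×1.5927 ≈ 4979 m/s.
Total Δv = 5013 + 4979 = 9992 m/s.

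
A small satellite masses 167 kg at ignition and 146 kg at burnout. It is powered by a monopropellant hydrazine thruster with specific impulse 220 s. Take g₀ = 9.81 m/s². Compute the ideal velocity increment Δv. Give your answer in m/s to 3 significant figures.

v_e = Isp · g₀ = 220 × 9.81 = 2158.2 m/s.
Δv = v_e · ln(m₀/m_f) = 2158.2 × ln(1.144) = 2158.2 × 0.1344 ≈ 290.0 m/s.

Δv ≈ 290 m/s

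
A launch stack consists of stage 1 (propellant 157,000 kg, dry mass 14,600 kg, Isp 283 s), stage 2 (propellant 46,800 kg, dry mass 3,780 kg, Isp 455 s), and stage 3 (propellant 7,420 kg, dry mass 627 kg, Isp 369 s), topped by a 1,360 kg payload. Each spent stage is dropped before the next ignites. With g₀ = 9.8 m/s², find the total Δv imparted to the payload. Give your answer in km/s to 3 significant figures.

Ignition mass of stage 1 = 157,000+14,600 + 46,800+3,780 + 7,420+627 + 1,360 = 231,587 kg.
Stage 1: m₀ = 231,587 kg, m_f = 231,587 − 157,000 = 74,587 kg; Δv = 283×9.8×ln(3.105) = 2773.4×1.1330 ≈ 3142 m/s.
Stage 2: m₀ = 59,987 kg, m_f = 59,987 − 46,800 = 13,187 kg; Δv = 455×9.8×ln(4.549) = 4459.0×1.5149 ≈ 6755 m/s.
Stage 3: m₀ = 9,407 kg, m_f = 9,407 − 7,420 = 1,987 kg; Δv = 369×9.8×ln(4.734) = 3616.2×1.5548 ≈ 5623 m/s.
Total Δv = 3142 + 6755 + 5623 = 15520 m/s.

Δv ≈ 15.5 km/s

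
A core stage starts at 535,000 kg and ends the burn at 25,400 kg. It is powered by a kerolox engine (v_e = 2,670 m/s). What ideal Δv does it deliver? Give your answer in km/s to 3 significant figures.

Δv ≈ 8.14 km/s

By the Tsiolkovsky rocket equation, Δv = v_e · ln(m₀/m_f) = 2670.0 × ln(21.06) = 2670.0 × 3.0475 ≈ 8136.9 m/s.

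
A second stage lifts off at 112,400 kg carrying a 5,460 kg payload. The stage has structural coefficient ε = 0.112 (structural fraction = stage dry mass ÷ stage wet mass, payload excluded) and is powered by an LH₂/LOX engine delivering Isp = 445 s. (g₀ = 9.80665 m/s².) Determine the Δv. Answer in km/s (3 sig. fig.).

Stage wet mass = m₀ − payload = 112,400 − 5,460 = 106,940 kg.
Stage dry mass = ε × stage wet mass = 0.112 × 106,940 = 11,977.3 kg.
Burnout mass m_f = stage dry + payload = 11,977.3 + 5,460 = 17,437.3 kg.
v_e = Isp · g₀ = 445 × 9.80665 = 4364.0 m/s.
Rocket equation: Δv = v_e · ln(112,400/17,437.3) = 4364.0 × ln(6.446) = 4364.0 × 1.8635 ≈ 8132 m/s.

Δv ≈ 8.13 km/s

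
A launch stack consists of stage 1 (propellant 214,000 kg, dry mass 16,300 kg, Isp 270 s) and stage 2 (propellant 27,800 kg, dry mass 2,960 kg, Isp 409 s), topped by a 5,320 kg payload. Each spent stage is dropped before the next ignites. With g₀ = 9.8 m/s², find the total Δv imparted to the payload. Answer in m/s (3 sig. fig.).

Δv ≈ 10200 m/s

Ignition mass of stage 1 = 214,000+16,300 + 27,800+2,960 + 5,320 = 266,380 kg.
Stage 1: m₀ = 266,380 kg, m_f = 266,380 − 214,000 = 52,380 kg; Δv = 270×9.8×ln(5.086) = 2646.0×1.6264 ≈ 4303 m/s.
Stage 2: m₀ = 36,080 kg, m_f = 36,080 − 27,800 = 8,280 kg; Δv = 409×9.8×ln(4.357) = 4008.2×1.4719 ≈ 5900 m/s.
Total Δv = 4303 + 5900 = 10203 m/s.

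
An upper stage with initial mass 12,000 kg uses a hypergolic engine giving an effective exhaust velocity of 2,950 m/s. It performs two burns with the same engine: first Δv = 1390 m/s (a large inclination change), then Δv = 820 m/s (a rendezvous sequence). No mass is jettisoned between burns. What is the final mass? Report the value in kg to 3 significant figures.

After the first burn: m = 12000 × exp(−1390/2950.0) = 12000 × 0.62426 = 7,491.12 kg.
After the second burn: m = 7,491.12 × exp(−820/2950.0) = 7,491.12 × 0.75732 = 5,673.17 kg.

final mass ≈ 5670 kg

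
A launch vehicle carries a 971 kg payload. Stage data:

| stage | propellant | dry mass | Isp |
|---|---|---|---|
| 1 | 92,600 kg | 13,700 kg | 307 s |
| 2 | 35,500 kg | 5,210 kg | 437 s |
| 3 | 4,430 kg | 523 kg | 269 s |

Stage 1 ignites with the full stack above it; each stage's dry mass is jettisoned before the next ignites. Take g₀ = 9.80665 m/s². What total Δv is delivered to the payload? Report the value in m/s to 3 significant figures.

Ignition mass of stage 1 = 92,600+13,700 + 35,500+5,210 + 4,430+523 + 971 = 152,934 kg.
Stage 1: m₀ = 152,934 kg, m_f = 152,934 − 92,600 = 60,334 kg; Δv = 307×9.80665×ln(2.535) = 3010.6×0.9301 ≈ 2800 m/s.
Stage 2: m₀ = 46,634 kg, m_f = 46,634 − 35,500 = 11,134 kg; Δv = 437×9.80665×ln(4.188) = 4285.5×1.4323 ≈ 6138 m/s.
Stage 3: m₀ = 5,924 kg, m_f = 5,924 − 4,430 = 1,494 kg; Δv = 269×9.80665×ln(3.965) = 2638.0×1.3776 ≈ 3634 m/s.
Total Δv = 2800 + 6138 + 3634 = 12572 m/s.

Δv ≈ 12600 m/s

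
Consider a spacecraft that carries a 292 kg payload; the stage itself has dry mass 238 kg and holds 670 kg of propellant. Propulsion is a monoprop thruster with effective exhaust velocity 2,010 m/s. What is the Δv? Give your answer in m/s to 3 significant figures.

Δv ≈ 1640 m/s

m₀ = payload + dry + propellant = 292 + 238 + 670 = 1,200 kg.
m_f = payload + dry = 292 + 238 = 530 kg.
Δv = v_e · ln(m₀/m_f) = 2010.0 × ln(2.264) = 2010.0 × 0.8172 ≈ 1642.6 m/s.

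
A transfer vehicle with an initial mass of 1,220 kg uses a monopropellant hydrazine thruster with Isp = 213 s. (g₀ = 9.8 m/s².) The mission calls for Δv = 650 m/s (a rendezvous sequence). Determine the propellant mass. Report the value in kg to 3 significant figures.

propellant mass ≈ 326 kg

v_e = Isp · g₀ = 213 × 9.8 = 2087.4 m/s.
m₀/m_f = exp(Δv / v_e) = exp(650 / 2087.4) = exp(0.3114) = 1.3653.
m_f = 1,220 / 1.3653 = 893.577 kg, so propellant = m₀ − m_f = 1,220 − 893.577 = 326.423 kg.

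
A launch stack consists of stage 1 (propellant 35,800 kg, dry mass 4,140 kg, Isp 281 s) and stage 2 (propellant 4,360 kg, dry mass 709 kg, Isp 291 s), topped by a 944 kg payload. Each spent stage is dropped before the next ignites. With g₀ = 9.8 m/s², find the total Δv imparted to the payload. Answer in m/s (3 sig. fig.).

Ignition mass of stage 1 = 35,800+4,140 + 4,360+709 + 944 = 45,953 kg.
Stage 1: m₀ = 45,953 kg, m_f = 45,953 − 35,800 = 10,153 kg; Δv = 281×9.8×ln(4.526) = 2753.8×1.5098 ≈ 4158 m/s.
Stage 2: m₀ = 6,013 kg, m_f = 6,013 − 4,360 = 1,653 kg; Δv = 291×9.8×ln(3.638) = 2851.8×1.2913 ≈ 3683 m/s.
Total Δv = 4158 + 3683 = 7841 m/s.

Δv ≈ 7840 m/s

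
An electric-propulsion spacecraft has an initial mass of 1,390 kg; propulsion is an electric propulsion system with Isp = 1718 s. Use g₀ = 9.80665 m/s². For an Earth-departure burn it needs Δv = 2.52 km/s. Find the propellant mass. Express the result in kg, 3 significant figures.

v_e = Isp · g₀ = 1718 × 9.80665 = 16847.8 m/s.
m₀/m_f = exp(Δv / v_e) = exp(2520 / 16847.8) = exp(0.1496) = 1.1613.
m_f = 1,390 / 1.1613 = 1,196.93 kg, so propellant = m₀ − m_f = 1,390 − 1,196.93 = 193.07 kg.

propellant mass ≈ 193 kg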